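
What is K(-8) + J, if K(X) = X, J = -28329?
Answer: -28337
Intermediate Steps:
K(-8) + J = -8 - 28329 = -28337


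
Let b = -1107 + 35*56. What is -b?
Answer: -853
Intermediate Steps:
b = 853 (b = -1107 + 1960 = 853)
-b = -1*853 = -853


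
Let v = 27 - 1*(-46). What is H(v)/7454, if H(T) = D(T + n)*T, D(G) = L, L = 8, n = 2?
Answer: 292/3727 ≈ 0.078347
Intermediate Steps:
v = 73 (v = 27 + 46 = 73)
D(G) = 8
H(T) = 8*T
H(v)/7454 = (8*73)/7454 = 584*(1/7454) = 292/3727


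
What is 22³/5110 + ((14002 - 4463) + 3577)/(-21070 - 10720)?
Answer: 13573858/8122345 ≈ 1.6712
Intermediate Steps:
22³/5110 + ((14002 - 4463) + 3577)/(-21070 - 10720) = 10648*(1/5110) + (9539 + 3577)/(-31790) = 5324/2555 + 13116*(-1/31790) = 5324/2555 - 6558/15895 = 13573858/8122345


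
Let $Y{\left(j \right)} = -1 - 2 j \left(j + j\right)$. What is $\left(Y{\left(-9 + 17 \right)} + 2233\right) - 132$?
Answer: $1844$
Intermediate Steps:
$Y{\left(j \right)} = -1 - 4 j^{2}$ ($Y{\left(j \right)} = -1 - 2 j 2 j = -1 - 2 \cdot 2 j^{2} = -1 - 4 j^{2}$)
$\left(Y{\left(-9 + 17 \right)} + 2233\right) - 132 = \left(\left(-1 - 4 \left(-9 + 17\right)^{2}\right) + 2233\right) - 132 = \left(\left(-1 - 4 \cdot 8^{2}\right) + 2233\right) - 132 = \left(\left(-1 - 256\right) + 2233\right) - 132 = \left(-257 + 2233\right) - 132 = 1976 - 132 = 1844$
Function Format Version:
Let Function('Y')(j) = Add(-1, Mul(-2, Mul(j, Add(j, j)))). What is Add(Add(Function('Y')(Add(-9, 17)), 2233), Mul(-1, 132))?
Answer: 1844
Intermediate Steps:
Function('Y')(j) = Add(-1, Mul(-4, Pow(j, 2))) (Function('Y')(j) = Add(-1, Mul(-2, Mul(j, Mul(2, j)))) = Add(-1, Mul(-2, Mul(2, Pow(j, 2)))) = Add(-1, Mul(-4, Pow(j, 2))))
Add(Add(Function('Y')(Add(-9, 17)), 2233), Mul(-1, 132)) = Add(Add(Add(-1, Mul(-4, Pow(Add(-9, 17), 2))), 2233), Mul(-1, 132)) = Add(Add(Add(-1, Mul(-4, Pow(8, 2))), 2233), -132) = Add(Add(Add(-1, Mul(-4, 64)), 2233), -132) = Add(Add(Add(-1, -256), 2233), -132) = Add(Add(-257, 2233), -132) = Add(1976, -132) = 1844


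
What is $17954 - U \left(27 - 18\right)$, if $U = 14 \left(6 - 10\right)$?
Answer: $18458$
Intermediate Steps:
$U = -56$ ($U = 14 \left(-4\right) = -56$)
$17954 - U \left(27 - 18\right) = 17954 - - 56 \left(27 - 18\right) = 17954 - \left(-56\right) 9 = 17954 - -504 = 17954 + 504 = 18458$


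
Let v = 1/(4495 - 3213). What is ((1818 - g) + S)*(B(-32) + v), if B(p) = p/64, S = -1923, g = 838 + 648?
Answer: 509120/641 ≈ 794.26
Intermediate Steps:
g = 1486
B(p) = p/64 (B(p) = p*(1/64) = p/64)
v = 1/1282 ≈ 0.00078003
((1818 - g) + S)*(B(-32) + v) = ((1818 - 1*1486) - 1923)*((1/64)*(-32) + 1/1282) = ((1818 - 1486) - 1923)*(-½ + 1/1282) = (332 - 1923)*(-320/641) = -1591*(-320/641) = 509120/641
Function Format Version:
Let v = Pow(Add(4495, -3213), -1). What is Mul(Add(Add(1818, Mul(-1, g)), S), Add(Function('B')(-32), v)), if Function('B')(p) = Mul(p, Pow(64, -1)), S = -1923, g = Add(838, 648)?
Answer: Rational(509120, 641) ≈ 794.26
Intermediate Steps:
g = 1486
Function('B')(p) = Mul(Rational(1, 64), p) (Function('B')(p) = Mul(p, Rational(1, 64)) = Mul(Rational(1, 64), p))
v = Rational(1, 1282) (v = Pow(1282, -1) = Rational(1, 1282) ≈ 0.00078003)
Mul(Add(Add(1818, Mul(-1, g)), S), Add(Function('B')(-32), v)) = Mul(Add(Add(1818, Mul(-1, 1486)), -1923), Add(Mul(Rational(1, 64), -32), Rational(1, 1282))) = Mul(Add(Add(1818, -1486), -1923), Add(Rational(-1, 2), Rational(1, 1282))) = Mul(Add(332, -1923), Rational(-320, 641)) = Mul(-1591, Rational(-320, 641)) = Rational(509120, 641)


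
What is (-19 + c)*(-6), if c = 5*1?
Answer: 84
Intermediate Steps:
c = 5
(-19 + c)*(-6) = (-19 + 5)*(-6) = -14*(-6) = 84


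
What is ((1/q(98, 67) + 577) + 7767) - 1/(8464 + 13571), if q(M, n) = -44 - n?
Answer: 6802814098/815295 ≈ 8344.0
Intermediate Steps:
((1/q(98, 67) + 577) + 7767) - 1/(8464 + 13571) = ((1/(-44 - 1*67) + 577) + 7767) - 1/(8464 + 13571) = ((1/(-44 - 67) + 577) + 7767) - 1/22035 = ((1/(-111) + 577) + 7767) - 1*1/22035 = ((-1/111 + 577) + 7767) - 1/22035 = (64046/111 + 7767) - 1/22035 = 926183/111 - 1/22035 = 6802814098/815295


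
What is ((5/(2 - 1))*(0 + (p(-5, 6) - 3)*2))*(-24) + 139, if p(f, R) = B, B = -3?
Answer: 1579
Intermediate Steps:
p(f, R) = -3
((5/(2 - 1))*(0 + (p(-5, 6) - 3)*2))*(-24) + 139 = ((5/(2 - 1))*(0 + (-3 - 3)*2))*(-24) + 139 = ((5/1)*(0 - 6*2))*(-24) + 139 = ((1*5)*(0 - 12))*(-24) + 139 = (5*(-12))*(-24) + 139 = -60*(-24) + 139 = 1440 + 139 = 1579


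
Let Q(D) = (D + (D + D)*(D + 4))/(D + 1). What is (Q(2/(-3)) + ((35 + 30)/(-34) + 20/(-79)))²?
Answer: 19881282001/64931364 ≈ 306.19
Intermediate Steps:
Q(D) = (D + 2*D*(4 + D))/(1 + D) (Q(D) = (D + (2*D)*(4 + D))/(1 + D) = (D + 2*D*(4 + D))/(1 + D))
(Q(2/(-3)) + ((35 + 30)/(-34) + 20/(-79)))² = ((2/(-3))*(9 + 2*(2/(-3)))/(1 + 2/(-3)) + ((35 + 30)/(-34) + 20/(-79)))² = ((2*(-⅓))*(9 + 2*(2*(-⅓)))/(1 + 2*(-⅓)) + (65*(-1/34) + 20*(-1/79)))² = (-2*(9 + 2*(-⅔))/(3*(1 - ⅔)) + (-65/34 - 20/79))² = (-2*(9 - 4/3)/(3*⅓) - 5815/2686)² = (-⅔*3*23/3 - 5815/2686)² = (-46/3 - 5815/2686)² = (-141001/8058)² = 19881282001/64931364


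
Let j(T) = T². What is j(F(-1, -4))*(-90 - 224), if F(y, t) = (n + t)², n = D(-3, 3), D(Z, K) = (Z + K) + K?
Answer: -314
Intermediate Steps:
D(Z, K) = Z + 2*K (D(Z, K) = (K + Z) + K = Z + 2*K)
n = 3 (n = -3 + 2*3 = -3 + 6 = 3)
F(y, t) = (3 + t)²
j(F(-1, -4))*(-90 - 224) = ((3 - 4)²)²*(-90 - 224) = ((-1)²)²*(-314) = 1²*(-314) = 1*(-314) = -314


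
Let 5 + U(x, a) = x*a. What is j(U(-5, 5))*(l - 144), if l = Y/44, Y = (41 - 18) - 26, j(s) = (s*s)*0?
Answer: 0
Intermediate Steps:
U(x, a) = -5 + a*x (U(x, a) = -5 + x*a = -5 + a*x)
j(s) = 0 (j(s) = s²*0 = 0)
Y = -3 (Y = 23 - 26 = -3)
l = -3/44 ≈ -0.068182
j(U(-5, 5))*(l - 144) = 0*(-3/44 - 144) = 0*(-6339/44) = 0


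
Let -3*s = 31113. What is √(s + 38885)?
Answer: √28514 ≈ 168.86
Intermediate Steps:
s = -10371 (s = -⅓*31113 = -10371)
√(s + 38885) = √(-10371 + 38885) = √28514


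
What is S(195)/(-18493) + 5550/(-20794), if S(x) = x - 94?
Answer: -1415356/5196533 ≈ -0.27237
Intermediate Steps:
S(x) = -94 + x
S(195)/(-18493) + 5550/(-20794) = (-94 + 195)/(-18493) + 5550/(-20794) = 101*(-1/18493) + 5550*(-1/20794) = -101/18493 - 75/281 = -1415356/5196533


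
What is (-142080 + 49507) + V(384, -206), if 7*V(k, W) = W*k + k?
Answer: -726731/7 ≈ -1.0382e+5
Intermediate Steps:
V(k, W) = k/7 + W*k/7 (V(k, W) = (W*k + k)/7 = (k + W*k)/7 = k/7 + W*k/7)
(-142080 + 49507) + V(384, -206) = (-142080 + 49507) + (⅐)*384*(1 - 206) = -92573 + (⅐)*384*(-205) = -92573 - 78720/7 = -726731/7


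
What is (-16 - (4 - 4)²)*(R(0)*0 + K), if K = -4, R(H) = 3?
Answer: 64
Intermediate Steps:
(-16 - (4 - 4)²)*(R(0)*0 + K) = (-16 - (4 - 4)²)*(3*0 - 4) = (-16 - 1*0²)*(0 - 4) = (-16 - 1*0)*(-4) = (-16 + 0)*(-4) = -16*(-4) = 64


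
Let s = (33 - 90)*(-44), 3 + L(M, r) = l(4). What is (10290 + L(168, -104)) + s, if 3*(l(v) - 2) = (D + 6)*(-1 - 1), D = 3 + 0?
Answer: 12791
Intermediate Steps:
D = 3
l(v) = -4 (l(v) = 2 + ((3 + 6)*(-1 - 1))/3 = 2 + (9*(-2))/3 = 2 + (1/3)*(-18) = 2 - 6 = -4)
L(M, r) = -7 (L(M, r) = -3 - 4 = -7)
s = 2508 (s = -57*(-44) = 2508)
(10290 + L(168, -104)) + s = (10290 - 7) + 2508 = 10283 + 2508 = 12791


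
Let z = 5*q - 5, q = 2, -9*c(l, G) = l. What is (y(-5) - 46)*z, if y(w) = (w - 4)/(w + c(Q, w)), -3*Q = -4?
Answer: -30755/139 ≈ -221.26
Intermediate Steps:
Q = 4/3 (Q = -1/3*(-4) = 4/3 ≈ 1.3333)
c(l, G) = -l/9
y(w) = (-4 + w)/(-4/27 + w) (y(w) = (w - 4)/(w - 1/9*4/3) = (-4 + w)/(w - 4/27) = (-4 + w)/(-4/27 + w))
z = 5 (z = 5*2 - 5 = 10 - 5 = 5)
(y(-5) - 46)*z = (27*(-4 - 5)/(-4 + 27*(-5)) - 46)*5 = (27*(-9)/(-4 - 135) - 46)*5 = (27*(-9)/(-139) - 46)*5 = (27*(-1/139)*(-9) - 46)*5 = (243/139 - 46)*5 = -6151/139*5 = -30755/139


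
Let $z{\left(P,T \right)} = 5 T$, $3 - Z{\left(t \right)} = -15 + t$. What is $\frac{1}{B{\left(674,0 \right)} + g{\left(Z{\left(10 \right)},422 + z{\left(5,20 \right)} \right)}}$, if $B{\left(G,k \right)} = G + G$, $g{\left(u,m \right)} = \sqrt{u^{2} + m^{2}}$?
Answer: $\frac{337}{386139} - \frac{\sqrt{68137}}{772278} \approx 0.00053474$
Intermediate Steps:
$Z{\left(t \right)} = 18 - t$ ($Z{\left(t \right)} = 3 - \left(-15 + t\right) = 18 - t$)
$g{\left(u,m \right)} = \sqrt{m^{2} + u^{2}}$
$B{\left(G,k \right)} = 2 G$
$\frac{1}{B{\left(674,0 \right)} + g{\left(Z{\left(10 \right)},422 + z{\left(5,20 \right)} \right)}} = \frac{1}{2 \cdot 674 + \sqrt{\left(422 + 5 \cdot 20\right)^{2} + \left(18 - 10\right)^{2}}} = \frac{1}{1348 + \sqrt{\left(422 + 100\right)^{2} + \left(18 - 10\right)^{2}}} = \frac{1}{1348 + \sqrt{522^{2} + 8^{2}}} = \frac{1}{1348 + \sqrt{272484 + 64}} = \frac{1}{1348 + \sqrt{272548}} = \frac{1}{1348 + 2 \sqrt{68137}}$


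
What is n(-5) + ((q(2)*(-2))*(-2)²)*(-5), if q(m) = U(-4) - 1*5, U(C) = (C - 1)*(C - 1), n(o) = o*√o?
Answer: 800 - 5*I*√5 ≈ 800.0 - 11.18*I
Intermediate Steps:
n(o) = o^(3/2)
U(C) = (-1 + C)² (U(C) = (-1 + C)*(-1 + C) = (-1 + C)²)
q(m) = 20 (q(m) = (-1 - 4)² - 1*5 = (-5)² - 5 = 25 - 5 = 20)
n(-5) + ((q(2)*(-2))*(-2)²)*(-5) = (-5)^(3/2) + ((20*(-2))*(-2)²)*(-5) = -5*I*√5 - 40*4*(-5) = -5*I*√5 - 160*(-5) = -5*I*√5 + 800 = 800 - 5*I*√5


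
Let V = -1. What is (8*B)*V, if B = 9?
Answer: -72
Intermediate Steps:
(8*B)*V = (8*9)*(-1) = 72*(-1) = -72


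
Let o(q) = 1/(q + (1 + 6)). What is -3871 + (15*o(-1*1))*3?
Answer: -7727/2 ≈ -3863.5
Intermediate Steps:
o(q) = 1/(7 + q) (o(q) = 1/(q + 7) = 1/(7 + q))
-3871 + (15*o(-1*1))*3 = -3871 + (15/(7 - 1*1))*3 = -3871 + (15/(7 - 1))*3 = -3871 + (15/6)*3 = -3871 + (15*(⅙))*3 = -3871 + (5/2)*3 = -3871 + 15/2 = -7727/2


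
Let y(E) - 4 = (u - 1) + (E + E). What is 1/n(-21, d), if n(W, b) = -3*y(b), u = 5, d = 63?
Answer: -1/402 ≈ -0.0024876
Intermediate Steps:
y(E) = 8 + 2*E (y(E) = 4 + ((5 - 1) + (E + E)) = 4 + (4 + 2*E) = 8 + 2*E)
n(W, b) = -24 - 6*b (n(W, b) = -3*(8 + 2*b) = -24 - 6*b)
1/n(-21, d) = 1/(-24 - 6*63) = 1/(-24 - 378) = 1/(-402) = -1/402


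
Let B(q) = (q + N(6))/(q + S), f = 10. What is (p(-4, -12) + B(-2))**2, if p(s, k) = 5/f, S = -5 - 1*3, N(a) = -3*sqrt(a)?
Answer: 103/100 + 21*sqrt(6)/50 ≈ 2.0588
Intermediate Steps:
S = -8 (S = -5 - 3 = -8)
B(q) = (q - 3*sqrt(6))/(-8 + q) (B(q) = (q - 3*sqrt(6))/(q - 8) = (q - 3*sqrt(6))/(-8 + q))
p(s, k) = 1/2 (p(s, k) = 5/10 = 5*(1/10) = 1/2)
(p(-4, -12) + B(-2))**2 = (1/2 + (-2 - 3*sqrt(6))/(-8 - 2))**2 = (1/2 + (-2 - 3*sqrt(6))/(-10))**2 = (1/2 - (-2 - 3*sqrt(6))/10)**2 = (1/2 + (1/5 + 3*sqrt(6)/10))**2 = (7/10 + 3*sqrt(6)/10)**2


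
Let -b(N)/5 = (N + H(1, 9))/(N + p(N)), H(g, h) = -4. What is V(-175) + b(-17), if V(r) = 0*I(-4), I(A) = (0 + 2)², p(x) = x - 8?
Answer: -5/2 ≈ -2.5000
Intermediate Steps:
p(x) = -8 + x
I(A) = 4 (I(A) = 2² = 4)
V(r) = 0 (V(r) = 0*4 = 0)
b(N) = -5*(-4 + N)/(-8 + 2*N) (b(N) = -5*(N - 4)/(N + (-8 + N)) = -5*(-4 + N)/(-8 + 2*N))
V(-175) + b(-17) = 0 - 5/2 = -5/2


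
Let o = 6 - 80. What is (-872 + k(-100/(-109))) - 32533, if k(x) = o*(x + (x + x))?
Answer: -3663345/109 ≈ -33609.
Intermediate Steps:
o = -74
k(x) = -222*x (k(x) = -74*(x + (x + x)) = -74*(x + 2*x) = -222*x)
(-872 + k(-100/(-109))) - 32533 = (-872 - (-22200)/(-109)) - 32533 = (-872 - (-22200)*(-1)/109) - 32533 = (-872 - 222*100/109) - 32533 = (-872 - 22200/109) - 32533 = -117248/109 - 32533 = -3663345/109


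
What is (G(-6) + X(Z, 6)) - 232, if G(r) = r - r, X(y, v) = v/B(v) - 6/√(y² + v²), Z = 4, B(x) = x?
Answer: -231 - 3*√13/13 ≈ -231.83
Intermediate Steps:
X(y, v) = 1 - 6/√(v² + y²) (X(y, v) = v/v - 6/√(y² + v²) = 1 - 6/√(v² + y²))
G(r) = 0
(G(-6) + X(Z, 6)) - 232 = (0 + (1 - 6/√(6² + 4²))) - 232 = (0 + (1 - 6/√(36 + 16))) - 232 = (0 + (1 - 3*√13/13)) - 232 = (1 - 3*√13/13) - 232 = -231 - 3*√13/13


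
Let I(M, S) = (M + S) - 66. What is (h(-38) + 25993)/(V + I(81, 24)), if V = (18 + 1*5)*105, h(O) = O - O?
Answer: 25993/2454 ≈ 10.592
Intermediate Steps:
I(M, S) = -66 + M + S
h(O) = 0
V = 2415 (V = (18 + 5)*105 = 23*105 = 2415)
(h(-38) + 25993)/(V + I(81, 24)) = (0 + 25993)/(2415 + (-66 + 81 + 24)) = 25993/(2415 + 39) = 25993/2454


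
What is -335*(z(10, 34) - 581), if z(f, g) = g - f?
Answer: 186595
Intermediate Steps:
-335*(z(10, 34) - 581) = -335*((34 - 1*10) - 581) = -335*((34 - 10) - 581) = -335*(24 - 581) = -335*(-557) = 186595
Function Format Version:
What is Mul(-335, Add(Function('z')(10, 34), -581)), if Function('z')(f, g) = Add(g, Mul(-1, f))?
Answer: 186595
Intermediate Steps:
Mul(-335, Add(Function('z')(10, 34), -581)) = Mul(-335, Add(Add(34, Mul(-1, 10)), -581)) = Mul(-335, Add(Add(34, -10), -581)) = Mul(-335, Add(24, -581)) = Mul(-335, -557) = 186595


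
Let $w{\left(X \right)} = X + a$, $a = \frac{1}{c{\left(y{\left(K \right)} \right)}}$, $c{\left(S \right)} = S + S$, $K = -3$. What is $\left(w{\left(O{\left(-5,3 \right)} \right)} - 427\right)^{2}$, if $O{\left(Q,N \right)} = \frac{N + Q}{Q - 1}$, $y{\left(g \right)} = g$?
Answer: $\frac{6558721}{36} \approx 1.8219 \cdot 10^{5}$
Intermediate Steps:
$c{\left(S \right)} = 2 S$
$a = - \frac{1}{6}$ ($a = \frac{1}{2 \left(-3\right)} = \frac{1}{-6} = - \frac{1}{6} \approx -0.16667$)
$O{\left(Q,N \right)} = \frac{N + Q}{-1 + Q}$
$w{\left(X \right)} = - \frac{1}{6} + X$ ($w{\left(X \right)} = X - \frac{1}{6} = - \frac{1}{6} + X$)
$\left(w{\left(O{\left(-5,3 \right)} \right)} - 427\right)^{2} = \left(\left(- \frac{1}{6} + \frac{3 - 5}{-1 - 5}\right) - 427\right)^{2} = \left(\left(- \frac{1}{6} + \frac{1}{-6} \left(-2\right)\right) - 427\right)^{2} = \left(\left(- \frac{1}{6} - - \frac{1}{3}\right) - 427\right)^{2} = \left(\left(- \frac{1}{6} + \frac{1}{3}\right) - 427\right)^{2} = \left(\frac{1}{6} - 427\right)^{2} = \left(- \frac{2561}{6}\right)^{2} = \frac{6558721}{36}$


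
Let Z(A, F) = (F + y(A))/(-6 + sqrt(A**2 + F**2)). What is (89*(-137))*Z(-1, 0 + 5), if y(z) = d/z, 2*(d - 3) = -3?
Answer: 256053/10 + 85351*sqrt(26)/20 ≈ 47366.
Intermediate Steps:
d = 3/2 (d = 3 + (1/2)*(-3) = 3 - 3/2 = 3/2 ≈ 1.5000)
y(z) = 3/(2*z)
Z(A, F) = (F + 3/(2*A))/(-6 + sqrt(A**2 + F**2))
(89*(-137))*Z(-1, 0 + 5) = (89*(-137))*((3/2 - (0 + 5))/((-1)*(-6 + sqrt((-1)**2 + (0 + 5)**2)))) = -(-12193)*(3/2 - 1*5)/(-6 + sqrt(1 + 5**2)) = -(-12193)*(3/2 - 5)/(-6 + sqrt(1 + 25)) = -(-12193)*(-7)/((-6 + sqrt(26))*2) = -85351/(2*(-6 + sqrt(26)))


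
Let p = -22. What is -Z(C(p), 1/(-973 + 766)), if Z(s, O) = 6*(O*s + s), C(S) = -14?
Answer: 5768/69 ≈ 83.594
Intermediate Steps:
Z(s, O) = 6*s + 6*O*s (Z(s, O) = 6*(s + O*s) = 6*s + 6*O*s)
-Z(C(p), 1/(-973 + 766)) = -6*(-14)*(1 + 1/(-973 + 766)) = -6*(-14)*(1 + 1/(-207)) = -6*(-14)*(1 - 1/207) = -6*(-14)*206/207 = -1*(-5768/69) = 5768/69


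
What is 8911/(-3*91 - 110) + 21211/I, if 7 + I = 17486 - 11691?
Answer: -43453055/2216804 ≈ -19.602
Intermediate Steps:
I = 5788 (I = -7 + (17486 - 11691) = -7 + 5795 = 5788)
8911/(-3*91 - 110) + 21211/I = 8911/(-3*91 - 110) + 21211/5788 = 8911/(-273 - 110) + 21211*(1/5788) = 8911/(-383) + 21211/5788 = 8911*(-1/383) + 21211/5788 = -8911/383 + 21211/5788 = -43453055/2216804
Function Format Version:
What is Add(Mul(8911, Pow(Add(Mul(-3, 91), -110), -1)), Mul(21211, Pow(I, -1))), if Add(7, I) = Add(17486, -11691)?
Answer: Rational(-43453055, 2216804) ≈ -19.602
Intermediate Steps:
I = 5788 (I = Add(-7, Add(17486, -11691)) = Add(-7, 5795) = 5788)
Add(Mul(8911, Pow(Add(Mul(-3, 91), -110), -1)), Mul(21211, Pow(I, -1))) = Add(Mul(8911, Pow(Add(Mul(-3, 91), -110), -1)), Mul(21211, Pow(5788, -1))) = Add(Mul(8911, Pow(Add(-273, -110), -1)), Mul(21211, Rational(1, 5788))) = Add(Mul(8911, Pow(-383, -1)), Rational(21211, 5788)) = Add(Mul(8911, Rational(-1, 383)), Rational(21211, 5788)) = Add(Rational(-8911, 383), Rational(21211, 5788)) = Rational(-43453055, 2216804)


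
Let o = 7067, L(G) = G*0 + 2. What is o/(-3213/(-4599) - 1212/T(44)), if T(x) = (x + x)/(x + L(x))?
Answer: -5674801/508176 ≈ -11.167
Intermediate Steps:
L(G) = 2 (L(G) = 0 + 2 = 2)
T(x) = 2*x/(2 + x) (T(x) = (x + x)/(x + 2) = (2*x)/(2 + x) = 2*x/(2 + x))
o/(-3213/(-4599) - 1212/T(44)) = 7067/(-3213/(-4599) - 1212/(2*44/(2 + 44))) = 7067/(-3213*(-1/4599) - 1212/(2*44/46)) = 7067/(51/73 - 1212/(2*44*(1/46))) = 7067/(51/73 - 1212/44/23) = 7067/(51/73 - 1212*23/44) = 7067/(51/73 - 6969/11) = 7067/(-508176/803) = 7067*(-803/508176) = -5674801/508176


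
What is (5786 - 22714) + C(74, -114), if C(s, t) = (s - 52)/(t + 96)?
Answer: -152363/9 ≈ -16929.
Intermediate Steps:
C(s, t) = (-52 + s)/(96 + t)
(5786 - 22714) + C(74, -114) = (5786 - 22714) + (-52 + 74)/(96 - 114) = -16928 + 22/(-18) = -16928 - 1/18*22 = -16928 - 11/9 = -152363/9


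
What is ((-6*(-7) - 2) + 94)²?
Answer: 17956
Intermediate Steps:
((-6*(-7) - 2) + 94)² = ((42 - 2) + 94)² = (40 + 94)² = 134² = 17956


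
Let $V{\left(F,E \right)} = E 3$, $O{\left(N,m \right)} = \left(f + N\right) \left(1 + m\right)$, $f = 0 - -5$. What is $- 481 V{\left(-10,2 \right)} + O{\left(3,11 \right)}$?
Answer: $-2790$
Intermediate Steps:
$f = 5$ ($f = 0 + 5 = 5$)
$O{\left(N,m \right)} = \left(1 + m\right) \left(5 + N\right)$ ($O{\left(N,m \right)} = \left(5 + N\right) \left(1 + m\right) = \left(1 + m\right) \left(5 + N\right)$)
$V{\left(F,E \right)} = 3 E$
$- 481 V{\left(-10,2 \right)} + O{\left(3,11 \right)} = - 481 \cdot 3 \cdot 2 + \left(5 + 3 + 5 \cdot 11 + 3 \cdot 11\right) = \left(-481\right) 6 + \left(5 + 3 + 55 + 33\right) = -2886 + 96 = -2790$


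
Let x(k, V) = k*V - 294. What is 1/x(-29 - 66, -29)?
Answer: 1/2461 ≈ 0.00040634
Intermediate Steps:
x(k, V) = -294 + V*k (x(k, V) = V*k - 294 = -294 + V*k)
1/x(-29 - 66, -29) = 1/(-294 - 29*(-29 - 66)) = 1/(-294 - 29*(-95)) = 1/(-294 + 2755) = 1/2461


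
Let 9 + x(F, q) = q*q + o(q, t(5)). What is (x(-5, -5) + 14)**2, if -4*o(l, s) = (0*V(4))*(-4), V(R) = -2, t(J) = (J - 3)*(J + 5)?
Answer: 900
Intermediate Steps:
t(J) = (-3 + J)*(5 + J)
o(l, s) = 0 (o(l, s) = -0*(-2)*(-4)/4 = -0*(-4) = -1/4*0 = 0)
x(F, q) = -9 + q**2 (x(F, q) = -9 + (q*q + 0) = -9 + (q**2 + 0) = -9 + q**2)
(x(-5, -5) + 14)**2 = ((-9 + (-5)**2) + 14)**2 = ((-9 + 25) + 14)**2 = (16 + 14)**2 = 30**2 = 900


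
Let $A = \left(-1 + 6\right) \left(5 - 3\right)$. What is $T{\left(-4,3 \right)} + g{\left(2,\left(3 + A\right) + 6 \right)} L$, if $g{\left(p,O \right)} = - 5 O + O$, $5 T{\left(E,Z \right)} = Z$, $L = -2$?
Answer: $\frac{763}{5} \approx 152.6$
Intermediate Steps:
$T{\left(E,Z \right)} = \frac{Z}{5}$
$A = 10$ ($A = 5 \cdot 2 = 10$)
$g{\left(p,O \right)} = - 4 O$
$T{\left(-4,3 \right)} + g{\left(2,\left(3 + A\right) + 6 \right)} L = \frac{1}{5} \cdot 3 + - 4 \left(\left(3 + 10\right) + 6\right) \left(-2\right) = \frac{3}{5} + - 4 \left(13 + 6\right) \left(-2\right) = \frac{3}{5} + \left(-4\right) 19 \left(-2\right) = \frac{3}{5} - -152 = \frac{3}{5} + 152 = \frac{763}{5}$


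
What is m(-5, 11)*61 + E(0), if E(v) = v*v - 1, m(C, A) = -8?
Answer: -489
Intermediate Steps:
E(v) = -1 + v**2 (E(v) = v**2 - 1 = -1 + v**2)
m(-5, 11)*61 + E(0) = -8*61 + (-1 + 0**2) = -488 + (-1 + 0) = -488 - 1 = -489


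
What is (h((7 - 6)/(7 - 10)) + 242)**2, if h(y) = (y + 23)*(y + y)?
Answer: 4169764/81 ≈ 51479.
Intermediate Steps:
h(y) = 2*y*(23 + y) (h(y) = (23 + y)*(2*y) = 2*y*(23 + y))
(h((7 - 6)/(7 - 10)) + 242)**2 = (2*((7 - 6)/(7 - 10))*(23 + (7 - 6)/(7 - 10)) + 242)**2 = (2*(1/(-3))*(23 + 1/(-3)) + 242)**2 = (2*(1*(-1/3))*(23 + 1*(-1/3)) + 242)**2 = (2*(-1/3)*(23 - 1/3) + 242)**2 = (2*(-1/3)*(68/3) + 242)**2 = (-136/9 + 242)**2 = (2042/9)**2 = 4169764/81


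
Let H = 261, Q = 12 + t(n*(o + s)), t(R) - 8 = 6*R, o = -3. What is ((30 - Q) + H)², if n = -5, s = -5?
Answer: 961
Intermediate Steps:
t(R) = 8 + 6*R
Q = 260 (Q = 12 + (8 + 6*(-5*(-3 - 5))) = 12 + (8 + 6*(-5*(-8))) = 12 + (8 + 6*40) = 12 + (8 + 240) = 12 + 248 = 260)
((30 - Q) + H)² = ((30 - 1*260) + 261)² = ((30 - 260) + 261)² = (-230 + 261)² = 31² = 961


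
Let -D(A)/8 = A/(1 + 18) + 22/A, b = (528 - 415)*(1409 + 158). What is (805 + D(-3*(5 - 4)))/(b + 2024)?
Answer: 7043/1458345 ≈ 0.0048294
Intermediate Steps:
b = 177071 (b = 113*1567 = 177071)
D(A) = -176/A - 8*A/19 (D(A) = -8*(A/(1 + 18) + 22/A) = -8*(A/19 + 22/A) = -8*(22/A + A/19) = -176/A - 8*A/19)
(805 + D(-3*(5 - 4)))/(b + 2024) = (805 + (-176*(-1/(3*(5 - 4))) - (-24)*(5 - 4)/19))/(177071 + 2024) = (805 + (-176/((-3*1)) - (-24)/19))/179095 = (805 + (-176/(-3) - 8/19*(-3)))*(1/179095) = (805 + (-176*(-⅓) + 24/19))*(1/179095) = (805 + (176/3 + 24/19))*(1/179095) = (805 + 3416/57)*(1/179095) = (49301/57)*(1/179095) = 7043/1458345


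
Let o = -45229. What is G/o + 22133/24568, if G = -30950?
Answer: 1761433057/1111186072 ≈ 1.5852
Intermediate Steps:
G/o + 22133/24568 = -30950/(-45229) + 22133/24568 = -30950*(-1/45229) + 22133*(1/24568) = 30950/45229 + 22133/24568 = 1761433057/1111186072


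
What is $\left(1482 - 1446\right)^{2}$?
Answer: $1296$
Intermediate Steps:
$\left(1482 - 1446\right)^{2} = 36^{2} = 1296$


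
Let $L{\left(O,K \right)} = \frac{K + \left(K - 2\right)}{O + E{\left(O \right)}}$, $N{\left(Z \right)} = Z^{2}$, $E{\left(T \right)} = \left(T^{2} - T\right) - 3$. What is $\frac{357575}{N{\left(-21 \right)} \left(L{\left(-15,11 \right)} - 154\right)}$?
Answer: $- \frac{13230275}{2511348} \approx -5.2682$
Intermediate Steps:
$E{\left(T \right)} = -3 + T^{2} - T$
$L{\left(O,K \right)} = \frac{-2 + 2 K}{-3 + O^{2}}$ ($L{\left(O,K \right)} = \frac{K + \left(K - 2\right)}{O - \left(3 + O - O^{2}\right)} = \frac{K + \left(K - 2\right)}{-3 + O^{2}} = \frac{K + \left(-2 + K\right)}{-3 + O^{2}} = \frac{-2 + 2 K}{-3 + O^{2}}$)
$\frac{357575}{N{\left(-21 \right)} \left(L{\left(-15,11 \right)} - 154\right)} = \frac{357575}{\left(-21\right)^{2} \left(\frac{2 \left(-1 + 11\right)}{-3 + \left(-15\right)^{2}} - 154\right)} = \frac{357575}{441 \left(2 \frac{1}{-3 + 225} \cdot 10 - 154\right)} = \frac{357575}{441 \left(2 \cdot \frac{1}{222} \cdot 10 - 154\right)} = \frac{357575}{441 \left(\frac{10}{111} - 154\right)} = \frac{357575}{441 \left(- \frac{17084}{111}\right)} = \frac{357575}{- \frac{2511348}{37}} = 357575 \left(- \frac{37}{2511348}\right) = - \frac{13230275}{2511348}$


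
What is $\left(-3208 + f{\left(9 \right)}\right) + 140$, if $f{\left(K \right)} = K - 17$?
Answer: $-3076$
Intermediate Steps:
$f{\left(K \right)} = -17 + K$ ($f{\left(K \right)} = K - 17 = -17 + K$)
$\left(-3208 + f{\left(9 \right)}\right) + 140 = \left(-3208 + \left(-17 + 9\right)\right) + 140 = \left(-3208 - 8\right) + 140 = -3216 + 140 = -3076$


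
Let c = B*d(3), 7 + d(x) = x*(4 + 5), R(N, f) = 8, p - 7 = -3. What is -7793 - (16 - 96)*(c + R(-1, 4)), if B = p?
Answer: -753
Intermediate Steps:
p = 4 (p = 7 - 3 = 4)
d(x) = -7 + 9*x (d(x) = -7 + x*(4 + 5) = -7 + x*9 = -7 + 9*x)
B = 4
c = 80 (c = 4*(-7 + 9*3) = 4*(-7 + 27) = 4*20 = 80)
-7793 - (16 - 96)*(c + R(-1, 4)) = -7793 - (16 - 96)*(80 + 8) = -7793 - (-80)*88 = -7793 - 1*(-7040) = -7793 + 7040 = -753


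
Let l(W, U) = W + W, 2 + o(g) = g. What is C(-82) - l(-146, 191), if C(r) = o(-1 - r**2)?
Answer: -6435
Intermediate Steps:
o(g) = -2 + g
C(r) = -3 - r**2 (C(r) = -2 + (-1 - r**2) = -3 - r**2)
l(W, U) = 2*W
C(-82) - l(-146, 191) = (-3 - 1*(-82)**2) - 2*(-146) = (-3 - 1*6724) - 1*(-292) = (-3 - 6724) + 292 = -6727 + 292 = -6435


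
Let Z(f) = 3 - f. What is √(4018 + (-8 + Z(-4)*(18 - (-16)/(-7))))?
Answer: 2*√1030 ≈ 64.187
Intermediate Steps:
√(4018 + (-8 + Z(-4)*(18 - (-16)/(-7)))) = √(4018 + (-8 + (3 - 1*(-4))*(18 - (-16)/(-7)))) = √(4018 + (-8 + (3 + 4)*(18 - (-16)*(-1)/7))) = √(4018 + (-8 + 7*(18 - 1*16/7))) = √(4018 + (-8 + 7*(18 - 16/7))) = √(4018 + (-8 + 7*(110/7))) = √(4018 + (-8 + 110)) = √(4018 + 102) = √4120 = 2*√1030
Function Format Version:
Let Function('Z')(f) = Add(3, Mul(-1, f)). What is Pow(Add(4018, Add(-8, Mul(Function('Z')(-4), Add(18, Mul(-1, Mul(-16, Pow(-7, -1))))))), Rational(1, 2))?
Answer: Mul(2, Pow(1030, Rational(1, 2))) ≈ 64.187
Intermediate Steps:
Pow(Add(4018, Add(-8, Mul(Function('Z')(-4), Add(18, Mul(-1, Mul(-16, Pow(-7, -1))))))), Rational(1, 2)) = Pow(Add(4018, Add(-8, Mul(Add(3, Mul(-1, -4)), Add(18, Mul(-1, Mul(-16, Pow(-7, -1))))))), Rational(1, 2)) = Pow(Add(4018, Add(-8, Mul(Add(3, 4), Add(18, Mul(-1, Mul(-16, Rational(-1, 7))))))), Rational(1, 2)) = Pow(Add(4018, Add(-8, Mul(7, Add(18, Mul(-1, Rational(16, 7)))))), Rational(1, 2)) = Pow(Add(4018, Add(-8, Mul(7, Add(18, Rational(-16, 7))))), Rational(1, 2)) = Pow(Add(4018, Add(-8, Mul(7, Rational(110, 7)))), Rational(1, 2)) = Pow(Add(4018, Add(-8, 110)), Rational(1, 2)) = Pow(Add(4018, 102), Rational(1, 2)) = Pow(4120, Rational(1, 2)) = Mul(2, Pow(1030, Rational(1, 2)))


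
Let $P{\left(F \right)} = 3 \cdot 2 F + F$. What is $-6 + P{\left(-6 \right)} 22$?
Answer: $-930$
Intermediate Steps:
$P{\left(F \right)} = 7 F$ ($P{\left(F \right)} = 6 F + F = 7 F$)
$-6 + P{\left(-6 \right)} 22 = -6 + 7 \left(-6\right) 22 = -6 - 924 = -930$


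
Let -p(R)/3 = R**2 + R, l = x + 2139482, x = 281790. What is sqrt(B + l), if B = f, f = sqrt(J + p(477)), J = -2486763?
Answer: sqrt(2421272 + 3*I*sqrt(352309)) ≈ 1556.0 + 0.572*I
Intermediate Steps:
l = 2421272 (l = 281790 + 2139482 = 2421272)
p(R) = -3*R - 3*R**2 (p(R) = -3*(R**2 + R) = -3*(R + R**2) = -3*R - 3*R**2)
f = 3*I*sqrt(352309) (f = sqrt(-2486763 - 3*477*(1 + 477)) = sqrt(-2486763 - 3*477*478) = sqrt(-2486763 - 684018) = sqrt(-3170781) = 3*I*sqrt(352309) ≈ 1780.7*I)
B = 3*I*sqrt(352309) ≈ 1780.7*I
sqrt(B + l) = sqrt(3*I*sqrt(352309) + 2421272) = sqrt(2421272 + 3*I*sqrt(352309))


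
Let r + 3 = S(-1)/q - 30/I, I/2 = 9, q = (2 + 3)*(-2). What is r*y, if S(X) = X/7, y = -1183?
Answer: 165113/30 ≈ 5503.8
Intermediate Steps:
S(X) = X/7 (S(X) = X*(1/7) = X/7)
q = -10 (q = 5*(-2) = -10)
I = 18 (I = 2*9 = 18)
r = -977/210 (r = -3 + (((1/7)*(-1))/(-10) - 30/18) = -3 + (-1/7*(-1/10) - 30*1/18) = -3 + (1/70 - 5/3) = -3 - 347/210 = -977/210 ≈ -4.6524)
r*y = -977/210*(-1183) = 165113/30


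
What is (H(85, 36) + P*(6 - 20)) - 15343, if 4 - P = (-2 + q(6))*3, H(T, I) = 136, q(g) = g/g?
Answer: -15305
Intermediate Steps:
q(g) = 1
P = 7 (P = 4 - (-2 + 1)*3 = 4 - (-1)*3 = 4 - 1*(-3) = 4 + 3 = 7)
(H(85, 36) + P*(6 - 20)) - 15343 = (136 + 7*(6 - 20)) - 15343 = (136 + 7*(-14)) - 15343 = (136 - 98) - 15343 = 38 - 15343 = -15305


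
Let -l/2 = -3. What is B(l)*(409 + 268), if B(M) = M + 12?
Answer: 12186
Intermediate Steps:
l = 6 (l = -2*(-3) = 6)
B(M) = 12 + M
B(l)*(409 + 268) = (12 + 6)*(409 + 268) = 18*677 = 12186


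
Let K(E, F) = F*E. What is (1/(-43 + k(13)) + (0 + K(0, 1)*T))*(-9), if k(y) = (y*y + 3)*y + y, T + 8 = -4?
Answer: -9/2206 ≈ -0.0040798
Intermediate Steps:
T = -12 (T = -8 - 4 = -12)
K(E, F) = E*F
k(y) = y + y*(3 + y**2) (k(y) = (y**2 + 3)*y + y = (3 + y**2)*y + y = y*(3 + y**2) + y = y + y*(3 + y**2))
(1/(-43 + k(13)) + (0 + K(0, 1)*T))*(-9) = (1/(-43 + 13*(4 + 13**2)) + (0 + (0*1)*(-12)))*(-9) = (1/(-43 + 13*(4 + 169)) + (0 + 0*(-12)))*(-9) = (1/(-43 + 13*173) + (0 + 0))*(-9) = (1/(-43 + 2249) + 0)*(-9) = (1/2206 + 0)*(-9) = (1/2206)*(-9) = -9/2206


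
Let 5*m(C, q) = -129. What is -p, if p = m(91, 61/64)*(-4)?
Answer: -516/5 ≈ -103.20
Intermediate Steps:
m(C, q) = -129/5 (m(C, q) = (1/5)*(-129) = -129/5)
p = 516/5 (p = -129/5*(-4) = 516/5 ≈ 103.20)
-p = -1*516/5 = -516/5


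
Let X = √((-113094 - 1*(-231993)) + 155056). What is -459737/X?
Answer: -459737*√273955/273955 ≈ -878.35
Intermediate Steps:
X = √273955 (X = √((-113094 + 231993) + 155056) = √(118899 + 155056) = √273955 ≈ 523.41)
-459737/X = -459737*√273955/273955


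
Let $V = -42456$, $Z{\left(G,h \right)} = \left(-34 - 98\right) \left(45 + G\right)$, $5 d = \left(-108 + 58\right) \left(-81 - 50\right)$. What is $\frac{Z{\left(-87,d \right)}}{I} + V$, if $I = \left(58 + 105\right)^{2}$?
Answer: $- \frac{1128007920}{26569} \approx -42456.0$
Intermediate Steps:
$d = 1310$ ($d = \frac{\left(-108 + 58\right) \left(-81 - 50\right)}{5} = \frac{\left(-50\right) \left(-131\right)}{5} = \frac{1}{5} \cdot 6550 = 1310$)
$Z{\left(G,h \right)} = -5940 - 132 G$ ($Z{\left(G,h \right)} = - 132 \left(45 + G\right) = -5940 - 132 G$)
$I = 26569$ ($I = 163^{2} = 26569$)
$\frac{Z{\left(-87,d \right)}}{I} + V = \frac{-5940 - -11484}{26569} - 42456 = \left(-5940 + 11484\right) \frac{1}{26569} - 42456 = 5544 \cdot \frac{1}{26569} - 42456 = \frac{5544}{26569} - 42456 = - \frac{1128007920}{26569}$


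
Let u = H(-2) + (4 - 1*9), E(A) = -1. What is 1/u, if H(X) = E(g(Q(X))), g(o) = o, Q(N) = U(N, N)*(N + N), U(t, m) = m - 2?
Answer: -1/6 ≈ -0.16667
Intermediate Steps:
U(t, m) = -2 + m
Q(N) = 2*N*(-2 + N) (Q(N) = (-2 + N)*(N + N) = (-2 + N)*(2*N) = 2*N*(-2 + N))
H(X) = -1
u = -6 (u = -1 + (4 - 1*9) = -1 + (4 - 9) = -1 - 5 = -6)
1/u = 1/(-6) = -1/6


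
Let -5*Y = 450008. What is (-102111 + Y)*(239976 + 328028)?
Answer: -545603626252/5 ≈ -1.0912e+11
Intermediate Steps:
Y = -450008/5 (Y = -1/5*450008 = -450008/5 ≈ -90002.)
(-102111 + Y)*(239976 + 328028) = (-102111 - 450008/5)*(239976 + 328028) = -960563/5*568004 = -545603626252/5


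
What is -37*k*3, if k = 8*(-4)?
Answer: 3552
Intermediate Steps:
k = -32
-37*k*3 = -37*(-32)*3 = 1184*3 = 3552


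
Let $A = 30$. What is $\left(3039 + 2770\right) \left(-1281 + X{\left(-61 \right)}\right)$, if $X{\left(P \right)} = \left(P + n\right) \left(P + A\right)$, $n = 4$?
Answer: $2823174$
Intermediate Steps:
$X{\left(P \right)} = \left(4 + P\right) \left(30 + P\right)$ ($X{\left(P \right)} = \left(P + 4\right) \left(P + 30\right) = \left(4 + P\right) \left(30 + P\right)$)
$\left(3039 + 2770\right) \left(-1281 + X{\left(-61 \right)}\right) = \left(3039 + 2770\right) \left(-1281 + \left(120 + \left(-61\right)^{2} + 34 \left(-61\right)\right)\right) = 5809 \left(-1281 + \left(120 + 3721 - 2074\right)\right) = 5809 \left(-1281 + 1767\right) = 5809 \cdot 486 = 2823174$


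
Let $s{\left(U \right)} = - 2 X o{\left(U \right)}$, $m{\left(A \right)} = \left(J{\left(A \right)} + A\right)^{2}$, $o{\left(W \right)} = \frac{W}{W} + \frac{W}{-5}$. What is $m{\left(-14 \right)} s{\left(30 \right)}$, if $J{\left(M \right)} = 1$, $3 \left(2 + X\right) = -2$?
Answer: $- \frac{13520}{3} \approx -4506.7$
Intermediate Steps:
$X = - \frac{8}{3}$ ($X = -2 + \frac{1}{3} \left(-2\right) = -2 - \frac{2}{3} = - \frac{8}{3} \approx -2.6667$)
$o{\left(W \right)} = 1 - \frac{W}{5}$ ($o{\left(W \right)} = 1 + W \left(- \frac{1}{5}\right) = 1 - \frac{W}{5}$)
$m{\left(A \right)} = \left(1 + A\right)^{2}$
$s{\left(U \right)} = \frac{16}{3} - \frac{16 U}{15}$ ($s{\left(U \right)} = \left(-2\right) \left(- \frac{8}{3}\right) \left(1 - \frac{U}{5}\right) = \frac{16 \left(1 - \frac{U}{5}\right)}{3} = \frac{16}{3} - \frac{16 U}{15}$)
$m{\left(-14 \right)} s{\left(30 \right)} = \left(1 - 14\right)^{2} \left(\frac{16}{3} - 32\right) = \left(-13\right)^{2} \left(\frac{16}{3} - 32\right) = 169 \left(- \frac{80}{3}\right) = - \frac{13520}{3}$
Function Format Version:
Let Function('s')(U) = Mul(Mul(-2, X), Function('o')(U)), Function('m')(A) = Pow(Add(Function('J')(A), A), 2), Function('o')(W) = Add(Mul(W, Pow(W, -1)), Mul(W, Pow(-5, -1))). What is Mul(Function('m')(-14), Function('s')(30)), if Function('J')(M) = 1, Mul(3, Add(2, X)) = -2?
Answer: Rational(-13520, 3) ≈ -4506.7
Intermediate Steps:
X = Rational(-8, 3) (X = Add(-2, Mul(Rational(1, 3), -2)) = Add(-2, Rational(-2, 3)) = Rational(-8, 3) ≈ -2.6667)
Function('o')(W) = Add(1, Mul(Rational(-1, 5), W)) (Function('o')(W) = Add(1, Mul(W, Rational(-1, 5))) = Add(1, Mul(Rational(-1, 5), W)))
Function('m')(A) = Pow(Add(1, A), 2)
Function('s')(U) = Add(Rational(16, 3), Mul(Rational(-16, 15), U)) (Function('s')(U) = Mul(Mul(-2, Rational(-8, 3)), Add(1, Mul(Rational(-1, 5), U))) = Mul(Rational(16, 3), Add(1, Mul(Rational(-1, 5), U))) = Add(Rational(16, 3), Mul(Rational(-16, 15), U)))
Mul(Function('m')(-14), Function('s')(30)) = Mul(Pow(Add(1, -14), 2), Add(Rational(16, 3), Mul(Rational(-16, 15), 30))) = Mul(Pow(-13, 2), Add(Rational(16, 3), -32)) = Mul(169, Rational(-80, 3)) = Rational(-13520, 3)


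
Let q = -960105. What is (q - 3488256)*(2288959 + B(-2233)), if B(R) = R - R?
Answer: -10182115946199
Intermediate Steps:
B(R) = 0
(q - 3488256)*(2288959 + B(-2233)) = (-960105 - 3488256)*(2288959 + 0) = -4448361*2288959 = -10182115946199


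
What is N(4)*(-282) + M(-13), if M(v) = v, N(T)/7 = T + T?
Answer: -15805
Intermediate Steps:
N(T) = 14*T (N(T) = 7*(T + T) = 7*(2*T) = 14*T)
N(4)*(-282) + M(-13) = (14*4)*(-282) - 13 = 56*(-282) - 13 = -15792 - 13 = -15805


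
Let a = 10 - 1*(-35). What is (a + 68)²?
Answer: 12769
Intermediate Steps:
a = 45 (a = 10 + 35 = 45)
(a + 68)² = (45 + 68)² = 113² = 12769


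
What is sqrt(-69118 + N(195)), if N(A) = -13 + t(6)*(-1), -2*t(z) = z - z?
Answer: I*sqrt(69131) ≈ 262.93*I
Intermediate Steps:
t(z) = 0 (t(z) = -(z - z)/2 = -1/2*0 = 0)
N(A) = -13 (N(A) = -13 + 0*(-1) = -13 + 0 = -13)
sqrt(-69118 + N(195)) = sqrt(-69118 - 13) = sqrt(-69131) = I*sqrt(69131)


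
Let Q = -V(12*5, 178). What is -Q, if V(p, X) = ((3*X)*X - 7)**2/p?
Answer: 1806710405/12 ≈ 1.5056e+8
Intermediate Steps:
V(p, X) = (-7 + 3*X**2)**2/p (V(p, X) = (3*X**2 - 7)**2/p = (-7 + 3*X**2)**2/p)
Q = -1806710405/12 (Q = -(-7 + 3*178**2)**2/(12*5) = -(-7 + 3*31684)**2/60 = -(-7 + 95052)**2/60 = -95045**2/60 = -9033552025/60 = -1*1806710405/12 = -1806710405/12 ≈ -1.5056e+8)
-Q = -1*(-1806710405/12) = 1806710405/12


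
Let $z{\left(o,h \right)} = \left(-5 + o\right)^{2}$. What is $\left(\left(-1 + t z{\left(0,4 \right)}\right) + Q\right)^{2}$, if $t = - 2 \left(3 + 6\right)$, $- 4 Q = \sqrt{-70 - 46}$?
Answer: $\frac{\left(902 + i \sqrt{29}\right)^{2}}{4} \approx 2.0339 \cdot 10^{5} + 2428.7 i$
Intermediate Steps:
$Q = - \frac{i \sqrt{29}}{2}$ ($Q = - \frac{\sqrt{-70 - 46}}{4} = - \frac{\sqrt{-116}}{4} = - \frac{2 i \sqrt{29}}{4} = - \frac{i \sqrt{29}}{2} \approx - 2.6926 i$)
$t = -18$ ($t = \left(-2\right) 9 = -18$)
$\left(\left(-1 + t z{\left(0,4 \right)}\right) + Q\right)^{2} = \left(\left(-1 - 18 \left(-5 + 0\right)^{2}\right) - \frac{i \sqrt{29}}{2}\right)^{2} = \left(\left(-1 - 18 \left(-5\right)^{2}\right) - \frac{i \sqrt{29}}{2}\right)^{2} = \left(\left(-1 - 450\right) - \frac{i \sqrt{29}}{2}\right)^{2} = \left(-451 - \frac{i \sqrt{29}}{2}\right)^{2}$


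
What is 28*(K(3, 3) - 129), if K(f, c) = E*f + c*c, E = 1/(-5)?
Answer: -16884/5 ≈ -3376.8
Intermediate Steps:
E = -⅕ ≈ -0.20000
K(f, c) = c² - f/5 (K(f, c) = -f/5 + c*c = -f/5 + c² = c² - f/5)
28*(K(3, 3) - 129) = 28*((3² - ⅕*3) - 129) = 28*((9 - ⅗) - 129) = 28*(42/5 - 129) = 28*(-603/5) = -16884/5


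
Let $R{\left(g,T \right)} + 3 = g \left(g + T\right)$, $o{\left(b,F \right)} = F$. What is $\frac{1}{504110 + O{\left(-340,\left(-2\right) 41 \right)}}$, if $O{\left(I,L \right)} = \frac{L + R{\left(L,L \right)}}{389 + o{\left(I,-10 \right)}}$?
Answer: $\frac{379}{191071053} \approx 1.9836 \cdot 10^{-6}$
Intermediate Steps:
$R{\left(g,T \right)} = -3 + g \left(T + g\right)$ ($R{\left(g,T \right)} = -3 + g \left(g + T\right) = -3 + g \left(T + g\right)$)
$O{\left(I,L \right)} = - \frac{3}{379} + \frac{L}{379} + \frac{2 L^{2}}{379}$ ($O{\left(I,L \right)} = \frac{L + \left(-3 + L^{2} + L L\right)}{389 - 10} = \frac{L + \left(-3 + L^{2} + L^{2}\right)}{379} = \left(L + \left(-3 + 2 L^{2}\right)\right) \frac{1}{379} = \left(-3 + L + 2 L^{2}\right) \frac{1}{379} = - \frac{3}{379} + \frac{L}{379} + \frac{2 L^{2}}{379}$)
$\frac{1}{504110 + O{\left(-340,\left(-2\right) 41 \right)}} = \frac{1}{504110 + \left(- \frac{3}{379} + \frac{\left(-2\right) 41}{379} + \frac{2 \left(\left(-2\right) 41\right)^{2}}{379}\right)} = \frac{1}{504110 + \left(- \frac{3}{379} + \frac{1}{379} \left(-82\right) + \frac{2 \left(-82\right)^{2}}{379}\right)} = \frac{1}{504110 - - \frac{13363}{379}} = \frac{1}{504110 + \frac{13363}{379}} = \frac{1}{\frac{191071053}{379}} = \frac{379}{191071053}$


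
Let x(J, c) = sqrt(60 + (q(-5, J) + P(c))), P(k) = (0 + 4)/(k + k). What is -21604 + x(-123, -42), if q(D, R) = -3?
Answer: -21604 + 2*sqrt(6279)/21 ≈ -21596.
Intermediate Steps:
P(k) = 2/k (P(k) = 4/((2*k)) = 4*(1/(2*k)) = 2/k)
x(J, c) = sqrt(57 + 2/c) (x(J, c) = sqrt(60 + (-3 + 2/c)) = sqrt(57 + 2/c))
-21604 + x(-123, -42) = -21604 + sqrt(57 + 2/(-42)) = -21604 + sqrt(57 + 2*(-1/42)) = -21604 + sqrt(57 - 1/21) = -21604 + sqrt(1196/21) = -21604 + 2*sqrt(6279)/21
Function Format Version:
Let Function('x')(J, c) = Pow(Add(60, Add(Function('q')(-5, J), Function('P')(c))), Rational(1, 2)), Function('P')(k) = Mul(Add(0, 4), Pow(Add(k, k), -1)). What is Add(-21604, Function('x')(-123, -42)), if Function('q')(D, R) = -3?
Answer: Add(-21604, Mul(Rational(2, 21), Pow(6279, Rational(1, 2)))) ≈ -21596.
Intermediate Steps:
Function('P')(k) = Mul(2, Pow(k, -1)) (Function('P')(k) = Mul(4, Pow(Mul(2, k), -1)) = Mul(4, Mul(Rational(1, 2), Pow(k, -1))) = Mul(2, Pow(k, -1)))
Function('x')(J, c) = Pow(Add(57, Mul(2, Pow(c, -1))), Rational(1, 2)) (Function('x')(J, c) = Pow(Add(60, Add(-3, Mul(2, Pow(c, -1)))), Rational(1, 2)) = Pow(Add(57, Mul(2, Pow(c, -1))), Rational(1, 2)))
Add(-21604, Function('x')(-123, -42)) = Add(-21604, Pow(Add(57, Mul(2, Pow(-42, -1))), Rational(1, 2))) = Add(-21604, Pow(Add(57, Mul(2, Rational(-1, 42))), Rational(1, 2))) = Add(-21604, Pow(Add(57, Rational(-1, 21)), Rational(1, 2))) = Add(-21604, Pow(Rational(1196, 21), Rational(1, 2))) = Add(-21604, Mul(Rational(2, 21), Pow(6279, Rational(1, 2))))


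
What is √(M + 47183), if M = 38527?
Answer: √85710 ≈ 292.76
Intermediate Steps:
√(M + 47183) = √(38527 + 47183) = √85710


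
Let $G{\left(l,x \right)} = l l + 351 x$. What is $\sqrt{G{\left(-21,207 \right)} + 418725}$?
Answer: $3 \sqrt{54647} \approx 701.3$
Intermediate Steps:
$G{\left(l,x \right)} = l^{2} + 351 x$
$\sqrt{G{\left(-21,207 \right)} + 418725} = \sqrt{\left(\left(-21\right)^{2} + 351 \cdot 207\right) + 418725} = \sqrt{\left(441 + 72657\right) + 418725} = \sqrt{73098 + 418725} = \sqrt{491823} = 3 \sqrt{54647}$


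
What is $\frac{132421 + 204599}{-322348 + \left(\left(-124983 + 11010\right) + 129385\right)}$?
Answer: $- \frac{28085}{25578} \approx -1.098$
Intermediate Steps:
$\frac{132421 + 204599}{-322348 + \left(\left(-124983 + 11010\right) + 129385\right)} = \frac{337020}{-322348 + \left(-113973 + 129385\right)} = \frac{337020}{-322348 + 15412} = \frac{337020}{-306936} = 337020 \left(- \frac{1}{306936}\right) = - \frac{28085}{25578}$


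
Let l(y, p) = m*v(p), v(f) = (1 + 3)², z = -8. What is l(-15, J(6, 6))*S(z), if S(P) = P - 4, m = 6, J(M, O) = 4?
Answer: -1152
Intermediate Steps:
v(f) = 16 (v(f) = 4² = 16)
S(P) = -4 + P
l(y, p) = 96 (l(y, p) = 6*16 = 96)
l(-15, J(6, 6))*S(z) = 96*(-4 - 8) = 96*(-12) = -1152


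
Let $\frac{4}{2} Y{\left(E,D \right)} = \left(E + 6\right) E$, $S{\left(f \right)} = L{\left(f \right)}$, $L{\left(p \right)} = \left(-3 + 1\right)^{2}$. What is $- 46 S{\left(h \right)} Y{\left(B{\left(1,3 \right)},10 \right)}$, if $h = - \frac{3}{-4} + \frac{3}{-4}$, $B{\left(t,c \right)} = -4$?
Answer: $736$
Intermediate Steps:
$L{\left(p \right)} = 4$ ($L{\left(p \right)} = \left(-2\right)^{2} = 4$)
$h = 0$ ($h = \left(-3\right) \left(- \frac{1}{4}\right) + 3 \left(- \frac{1}{4}\right) = \frac{3}{4} - \frac{3}{4} = 0$)
$S{\left(f \right)} = 4$
$Y{\left(E,D \right)} = \frac{E \left(6 + E\right)}{2}$ ($Y{\left(E,D \right)} = \frac{\left(E + 6\right) E}{2} = \frac{\left(6 + E\right) E}{2} = \frac{E \left(6 + E\right)}{2}$)
$- 46 S{\left(h \right)} Y{\left(B{\left(1,3 \right)},10 \right)} = \left(-46\right) 4 \cdot \frac{1}{2} \left(-4\right) \left(6 - 4\right) = - 184 \cdot \frac{1}{2} \left(-4\right) 2 = \left(-184\right) \left(-4\right) = 736$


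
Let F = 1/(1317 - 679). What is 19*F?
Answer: 19/638 ≈ 0.029781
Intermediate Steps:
F = 1/638 ≈ 0.0015674
19*F = 19*(1/638) = 19/638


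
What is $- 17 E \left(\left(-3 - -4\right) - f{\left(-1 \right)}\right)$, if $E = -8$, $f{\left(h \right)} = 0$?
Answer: $136$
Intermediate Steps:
$- 17 E \left(\left(-3 - -4\right) - f{\left(-1 \right)}\right) = \left(-17\right) \left(-8\right) \left(\left(-3 - -4\right) - 0\right) = 136 \left(\left(-3 + 4\right) + 0\right) = 136 \left(1 + 0\right) = 136 \cdot 1 = 136$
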